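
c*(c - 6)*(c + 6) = c^3 - 36*c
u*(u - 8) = u^2 - 8*u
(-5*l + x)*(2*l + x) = -10*l^2 - 3*l*x + x^2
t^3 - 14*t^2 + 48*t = t*(t - 8)*(t - 6)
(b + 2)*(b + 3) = b^2 + 5*b + 6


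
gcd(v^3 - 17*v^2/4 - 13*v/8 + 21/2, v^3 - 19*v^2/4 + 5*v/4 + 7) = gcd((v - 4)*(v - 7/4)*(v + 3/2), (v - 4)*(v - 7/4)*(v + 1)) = v^2 - 23*v/4 + 7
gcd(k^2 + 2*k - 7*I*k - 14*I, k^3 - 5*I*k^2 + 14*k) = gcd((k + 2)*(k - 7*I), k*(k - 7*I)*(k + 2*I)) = k - 7*I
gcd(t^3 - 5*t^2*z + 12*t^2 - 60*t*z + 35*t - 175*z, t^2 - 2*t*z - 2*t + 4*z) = 1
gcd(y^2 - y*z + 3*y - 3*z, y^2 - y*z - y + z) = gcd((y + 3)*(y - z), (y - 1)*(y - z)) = y - z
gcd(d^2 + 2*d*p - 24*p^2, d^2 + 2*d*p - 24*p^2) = -d^2 - 2*d*p + 24*p^2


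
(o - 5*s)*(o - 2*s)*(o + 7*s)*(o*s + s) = o^4*s + o^3*s - 39*o^2*s^3 + 70*o*s^4 - 39*o*s^3 + 70*s^4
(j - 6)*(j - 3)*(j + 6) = j^3 - 3*j^2 - 36*j + 108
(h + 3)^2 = h^2 + 6*h + 9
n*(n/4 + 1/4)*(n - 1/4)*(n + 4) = n^4/4 + 19*n^3/16 + 11*n^2/16 - n/4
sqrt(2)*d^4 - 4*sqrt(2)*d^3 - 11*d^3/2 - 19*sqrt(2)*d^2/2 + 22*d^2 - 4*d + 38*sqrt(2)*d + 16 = (d - 4)*(d - 4*sqrt(2))*(d + sqrt(2))*(sqrt(2)*d + 1/2)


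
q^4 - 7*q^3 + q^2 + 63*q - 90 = (q - 5)*(q - 3)*(q - 2)*(q + 3)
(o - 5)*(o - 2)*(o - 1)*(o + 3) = o^4 - 5*o^3 - 7*o^2 + 41*o - 30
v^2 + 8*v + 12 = (v + 2)*(v + 6)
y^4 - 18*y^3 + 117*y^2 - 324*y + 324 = (y - 6)^2*(y - 3)^2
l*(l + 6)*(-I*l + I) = -I*l^3 - 5*I*l^2 + 6*I*l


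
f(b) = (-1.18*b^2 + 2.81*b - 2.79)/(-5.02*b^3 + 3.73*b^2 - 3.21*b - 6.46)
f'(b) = (2.81 - 2.36*b)/(-5.02*b^3 + 3.73*b^2 - 3.21*b - 6.46) + (-1.18*b^2 + 2.81*b - 2.79)*(15.06*b^2 - 7.46*b + 3.21)/(-5.02*b^3 + 3.73*b^2 - 3.21*b - 6.46)^2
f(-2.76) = -0.14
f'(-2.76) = -0.08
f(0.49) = 0.22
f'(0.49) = -0.30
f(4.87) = 0.03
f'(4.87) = -0.00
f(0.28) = 0.29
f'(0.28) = -0.39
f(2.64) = 0.04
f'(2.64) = -0.01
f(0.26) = 0.30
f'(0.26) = -0.40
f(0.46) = 0.23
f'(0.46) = -0.31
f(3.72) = 0.04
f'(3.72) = -0.00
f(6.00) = 0.03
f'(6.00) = -0.00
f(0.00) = 0.43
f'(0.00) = -0.65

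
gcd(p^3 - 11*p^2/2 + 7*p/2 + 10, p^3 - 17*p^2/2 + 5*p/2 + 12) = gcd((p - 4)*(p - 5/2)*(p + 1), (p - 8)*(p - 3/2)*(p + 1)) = p + 1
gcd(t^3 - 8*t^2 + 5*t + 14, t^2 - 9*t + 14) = t^2 - 9*t + 14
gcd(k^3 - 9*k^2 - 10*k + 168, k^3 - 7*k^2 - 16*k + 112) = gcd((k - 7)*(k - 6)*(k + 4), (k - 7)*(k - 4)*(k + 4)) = k^2 - 3*k - 28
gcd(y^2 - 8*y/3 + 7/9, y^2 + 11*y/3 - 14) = y - 7/3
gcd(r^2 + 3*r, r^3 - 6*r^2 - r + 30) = 1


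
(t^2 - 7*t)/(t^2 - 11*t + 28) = t/(t - 4)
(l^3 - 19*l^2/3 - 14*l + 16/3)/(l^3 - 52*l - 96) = (l - 1/3)/(l + 6)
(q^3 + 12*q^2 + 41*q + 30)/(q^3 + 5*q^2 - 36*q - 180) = (q + 1)/(q - 6)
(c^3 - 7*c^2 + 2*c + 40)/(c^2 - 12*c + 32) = (c^2 - 3*c - 10)/(c - 8)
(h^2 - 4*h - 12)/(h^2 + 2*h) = (h - 6)/h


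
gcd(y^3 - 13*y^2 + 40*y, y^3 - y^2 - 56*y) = y^2 - 8*y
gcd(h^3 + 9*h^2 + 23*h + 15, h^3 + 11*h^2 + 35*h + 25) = h^2 + 6*h + 5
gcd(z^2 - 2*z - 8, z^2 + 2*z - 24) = z - 4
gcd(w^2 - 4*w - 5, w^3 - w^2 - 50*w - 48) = w + 1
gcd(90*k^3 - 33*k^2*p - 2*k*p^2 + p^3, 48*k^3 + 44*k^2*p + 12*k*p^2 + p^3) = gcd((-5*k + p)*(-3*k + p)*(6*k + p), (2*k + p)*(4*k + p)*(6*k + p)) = 6*k + p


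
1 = 1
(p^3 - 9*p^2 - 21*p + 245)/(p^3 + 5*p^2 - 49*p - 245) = (p - 7)/(p + 7)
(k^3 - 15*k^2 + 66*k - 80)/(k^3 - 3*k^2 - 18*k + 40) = (k - 8)/(k + 4)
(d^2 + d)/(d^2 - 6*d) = (d + 1)/(d - 6)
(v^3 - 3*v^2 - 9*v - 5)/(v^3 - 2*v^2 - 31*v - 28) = (v^2 - 4*v - 5)/(v^2 - 3*v - 28)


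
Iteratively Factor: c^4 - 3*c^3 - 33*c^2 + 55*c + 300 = (c + 4)*(c^3 - 7*c^2 - 5*c + 75) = (c - 5)*(c + 4)*(c^2 - 2*c - 15) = (c - 5)*(c + 3)*(c + 4)*(c - 5)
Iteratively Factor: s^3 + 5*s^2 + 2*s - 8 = (s + 4)*(s^2 + s - 2) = (s - 1)*(s + 4)*(s + 2)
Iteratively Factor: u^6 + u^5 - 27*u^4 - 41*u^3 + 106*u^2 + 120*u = (u - 2)*(u^5 + 3*u^4 - 21*u^3 - 83*u^2 - 60*u) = u*(u - 2)*(u^4 + 3*u^3 - 21*u^2 - 83*u - 60) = u*(u - 5)*(u - 2)*(u^3 + 8*u^2 + 19*u + 12) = u*(u - 5)*(u - 2)*(u + 4)*(u^2 + 4*u + 3) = u*(u - 5)*(u - 2)*(u + 3)*(u + 4)*(u + 1)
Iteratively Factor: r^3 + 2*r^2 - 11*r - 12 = (r + 4)*(r^2 - 2*r - 3) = (r - 3)*(r + 4)*(r + 1)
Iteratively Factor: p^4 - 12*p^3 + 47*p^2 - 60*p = (p - 3)*(p^3 - 9*p^2 + 20*p) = (p - 5)*(p - 3)*(p^2 - 4*p) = p*(p - 5)*(p - 3)*(p - 4)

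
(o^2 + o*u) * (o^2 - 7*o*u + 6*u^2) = o^4 - 6*o^3*u - o^2*u^2 + 6*o*u^3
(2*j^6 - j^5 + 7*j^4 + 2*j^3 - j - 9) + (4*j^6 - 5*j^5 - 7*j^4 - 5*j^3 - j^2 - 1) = 6*j^6 - 6*j^5 - 3*j^3 - j^2 - j - 10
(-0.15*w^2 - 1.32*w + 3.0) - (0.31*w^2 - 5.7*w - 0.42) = -0.46*w^2 + 4.38*w + 3.42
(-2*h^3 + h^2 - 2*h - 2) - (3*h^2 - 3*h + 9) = -2*h^3 - 2*h^2 + h - 11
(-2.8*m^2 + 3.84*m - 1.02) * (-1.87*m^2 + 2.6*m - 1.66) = 5.236*m^4 - 14.4608*m^3 + 16.5394*m^2 - 9.0264*m + 1.6932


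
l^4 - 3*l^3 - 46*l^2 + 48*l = l*(l - 8)*(l - 1)*(l + 6)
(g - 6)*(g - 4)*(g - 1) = g^3 - 11*g^2 + 34*g - 24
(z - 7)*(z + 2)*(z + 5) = z^3 - 39*z - 70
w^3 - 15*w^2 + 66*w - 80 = (w - 8)*(w - 5)*(w - 2)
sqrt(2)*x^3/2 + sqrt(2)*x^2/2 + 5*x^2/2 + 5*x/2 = x*(x + 5*sqrt(2)/2)*(sqrt(2)*x/2 + sqrt(2)/2)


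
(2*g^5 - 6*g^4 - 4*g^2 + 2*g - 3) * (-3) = -6*g^5 + 18*g^4 + 12*g^2 - 6*g + 9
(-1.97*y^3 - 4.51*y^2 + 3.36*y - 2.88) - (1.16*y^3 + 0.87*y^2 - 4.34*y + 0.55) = -3.13*y^3 - 5.38*y^2 + 7.7*y - 3.43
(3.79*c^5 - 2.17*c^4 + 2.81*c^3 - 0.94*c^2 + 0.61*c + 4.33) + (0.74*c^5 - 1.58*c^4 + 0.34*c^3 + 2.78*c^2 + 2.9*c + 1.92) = 4.53*c^5 - 3.75*c^4 + 3.15*c^3 + 1.84*c^2 + 3.51*c + 6.25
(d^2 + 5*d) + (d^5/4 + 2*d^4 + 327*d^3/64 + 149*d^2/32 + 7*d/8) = d^5/4 + 2*d^4 + 327*d^3/64 + 181*d^2/32 + 47*d/8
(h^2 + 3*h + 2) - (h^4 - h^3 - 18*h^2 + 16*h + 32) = -h^4 + h^3 + 19*h^2 - 13*h - 30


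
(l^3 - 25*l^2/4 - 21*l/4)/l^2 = l - 25/4 - 21/(4*l)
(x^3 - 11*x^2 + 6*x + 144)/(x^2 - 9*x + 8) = (x^2 - 3*x - 18)/(x - 1)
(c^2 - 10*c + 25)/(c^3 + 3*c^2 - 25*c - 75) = (c - 5)/(c^2 + 8*c + 15)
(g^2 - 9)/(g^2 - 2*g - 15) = (g - 3)/(g - 5)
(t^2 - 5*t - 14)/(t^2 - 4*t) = (t^2 - 5*t - 14)/(t*(t - 4))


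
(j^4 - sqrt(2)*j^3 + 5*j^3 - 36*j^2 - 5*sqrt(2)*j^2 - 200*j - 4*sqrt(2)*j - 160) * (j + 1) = j^5 - sqrt(2)*j^4 + 6*j^4 - 31*j^3 - 6*sqrt(2)*j^3 - 236*j^2 - 9*sqrt(2)*j^2 - 360*j - 4*sqrt(2)*j - 160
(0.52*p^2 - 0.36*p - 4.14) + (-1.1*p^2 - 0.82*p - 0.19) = -0.58*p^2 - 1.18*p - 4.33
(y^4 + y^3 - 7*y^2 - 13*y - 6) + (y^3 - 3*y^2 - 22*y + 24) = y^4 + 2*y^3 - 10*y^2 - 35*y + 18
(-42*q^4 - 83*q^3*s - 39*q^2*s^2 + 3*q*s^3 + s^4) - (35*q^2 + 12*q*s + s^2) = -42*q^4 - 83*q^3*s - 39*q^2*s^2 - 35*q^2 + 3*q*s^3 - 12*q*s + s^4 - s^2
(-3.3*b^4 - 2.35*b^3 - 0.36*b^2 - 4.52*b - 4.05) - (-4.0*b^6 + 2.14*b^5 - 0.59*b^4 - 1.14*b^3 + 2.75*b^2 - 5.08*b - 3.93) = 4.0*b^6 - 2.14*b^5 - 2.71*b^4 - 1.21*b^3 - 3.11*b^2 + 0.56*b - 0.12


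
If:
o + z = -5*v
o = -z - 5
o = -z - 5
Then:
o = -z - 5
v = 1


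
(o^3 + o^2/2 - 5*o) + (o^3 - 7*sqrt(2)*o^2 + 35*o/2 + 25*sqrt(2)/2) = 2*o^3 - 7*sqrt(2)*o^2 + o^2/2 + 25*o/2 + 25*sqrt(2)/2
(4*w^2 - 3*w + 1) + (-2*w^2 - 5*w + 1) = 2*w^2 - 8*w + 2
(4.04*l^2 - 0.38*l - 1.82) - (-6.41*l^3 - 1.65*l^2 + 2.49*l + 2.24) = 6.41*l^3 + 5.69*l^2 - 2.87*l - 4.06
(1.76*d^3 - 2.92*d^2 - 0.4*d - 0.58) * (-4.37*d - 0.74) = -7.6912*d^4 + 11.458*d^3 + 3.9088*d^2 + 2.8306*d + 0.4292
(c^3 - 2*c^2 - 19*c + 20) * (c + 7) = c^4 + 5*c^3 - 33*c^2 - 113*c + 140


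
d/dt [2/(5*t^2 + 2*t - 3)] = 4*(-5*t - 1)/(5*t^2 + 2*t - 3)^2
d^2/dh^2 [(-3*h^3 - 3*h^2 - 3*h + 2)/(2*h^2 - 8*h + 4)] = (-57*h^3 + 96*h^2 - 42*h - 8)/(h^6 - 12*h^5 + 54*h^4 - 112*h^3 + 108*h^2 - 48*h + 8)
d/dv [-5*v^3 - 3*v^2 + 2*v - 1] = -15*v^2 - 6*v + 2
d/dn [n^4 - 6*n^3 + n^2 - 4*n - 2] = 4*n^3 - 18*n^2 + 2*n - 4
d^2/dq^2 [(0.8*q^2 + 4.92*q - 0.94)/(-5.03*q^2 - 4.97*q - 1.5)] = (2.8421709430404e-14*q^4 - 208.962296*q^3 + 178.913076*q^2 + 363.723324*q + 102.010292)/(127.263527*q^6 + 377.236419*q^5 + 486.590631*q^4 + 347.755373*q^3 + 145.10655*q^2 + 33.5475*q + 3.375)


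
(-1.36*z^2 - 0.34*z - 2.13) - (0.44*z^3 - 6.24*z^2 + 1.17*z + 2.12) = -0.44*z^3 + 4.88*z^2 - 1.51*z - 4.25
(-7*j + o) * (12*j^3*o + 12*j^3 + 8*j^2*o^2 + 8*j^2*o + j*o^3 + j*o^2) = -84*j^4*o - 84*j^4 - 44*j^3*o^2 - 44*j^3*o + j^2*o^3 + j^2*o^2 + j*o^4 + j*o^3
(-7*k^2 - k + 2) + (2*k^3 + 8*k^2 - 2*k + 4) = 2*k^3 + k^2 - 3*k + 6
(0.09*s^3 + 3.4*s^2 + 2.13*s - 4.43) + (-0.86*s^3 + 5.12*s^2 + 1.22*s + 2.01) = -0.77*s^3 + 8.52*s^2 + 3.35*s - 2.42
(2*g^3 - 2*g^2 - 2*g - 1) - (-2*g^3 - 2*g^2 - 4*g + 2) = 4*g^3 + 2*g - 3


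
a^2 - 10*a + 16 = (a - 8)*(a - 2)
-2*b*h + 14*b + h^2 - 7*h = (-2*b + h)*(h - 7)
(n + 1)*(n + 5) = n^2 + 6*n + 5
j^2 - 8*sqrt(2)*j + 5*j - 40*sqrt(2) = (j + 5)*(j - 8*sqrt(2))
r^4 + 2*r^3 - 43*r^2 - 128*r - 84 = (r - 7)*(r + 1)*(r + 2)*(r + 6)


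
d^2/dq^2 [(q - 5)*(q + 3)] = 2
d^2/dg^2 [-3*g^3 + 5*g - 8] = -18*g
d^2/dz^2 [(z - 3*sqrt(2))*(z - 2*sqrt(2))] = 2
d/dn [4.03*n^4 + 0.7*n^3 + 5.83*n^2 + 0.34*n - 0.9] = 16.12*n^3 + 2.1*n^2 + 11.66*n + 0.34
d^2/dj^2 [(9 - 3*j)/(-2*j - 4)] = -15/(j + 2)^3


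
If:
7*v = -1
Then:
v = -1/7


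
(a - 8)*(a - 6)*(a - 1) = a^3 - 15*a^2 + 62*a - 48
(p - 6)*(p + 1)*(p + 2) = p^3 - 3*p^2 - 16*p - 12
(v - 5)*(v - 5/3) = v^2 - 20*v/3 + 25/3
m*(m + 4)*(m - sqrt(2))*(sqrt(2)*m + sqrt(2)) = sqrt(2)*m^4 - 2*m^3 + 5*sqrt(2)*m^3 - 10*m^2 + 4*sqrt(2)*m^2 - 8*m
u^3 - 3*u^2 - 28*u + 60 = (u - 6)*(u - 2)*(u + 5)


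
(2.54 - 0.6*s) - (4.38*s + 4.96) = -4.98*s - 2.42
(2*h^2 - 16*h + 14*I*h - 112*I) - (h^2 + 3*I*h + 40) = h^2 - 16*h + 11*I*h - 40 - 112*I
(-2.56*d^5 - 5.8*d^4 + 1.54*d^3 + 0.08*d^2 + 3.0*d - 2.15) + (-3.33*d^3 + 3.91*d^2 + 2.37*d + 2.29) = -2.56*d^5 - 5.8*d^4 - 1.79*d^3 + 3.99*d^2 + 5.37*d + 0.14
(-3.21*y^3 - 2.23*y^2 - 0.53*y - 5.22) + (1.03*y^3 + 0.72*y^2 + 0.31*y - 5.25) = -2.18*y^3 - 1.51*y^2 - 0.22*y - 10.47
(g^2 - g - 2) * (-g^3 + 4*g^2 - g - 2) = -g^5 + 5*g^4 - 3*g^3 - 9*g^2 + 4*g + 4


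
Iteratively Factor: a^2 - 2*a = (a)*(a - 2)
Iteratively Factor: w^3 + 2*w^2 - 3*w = (w)*(w^2 + 2*w - 3) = w*(w - 1)*(w + 3)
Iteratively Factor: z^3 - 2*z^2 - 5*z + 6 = (z - 1)*(z^2 - z - 6) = (z - 1)*(z + 2)*(z - 3)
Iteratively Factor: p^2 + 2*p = (p + 2)*(p)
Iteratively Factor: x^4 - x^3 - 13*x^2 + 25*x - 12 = (x - 1)*(x^3 - 13*x + 12) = (x - 1)*(x + 4)*(x^2 - 4*x + 3) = (x - 1)^2*(x + 4)*(x - 3)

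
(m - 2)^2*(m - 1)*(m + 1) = m^4 - 4*m^3 + 3*m^2 + 4*m - 4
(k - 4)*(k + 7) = k^2 + 3*k - 28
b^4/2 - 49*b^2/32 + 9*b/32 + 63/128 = (b/2 + 1/4)*(b - 3/2)*(b - 3/4)*(b + 7/4)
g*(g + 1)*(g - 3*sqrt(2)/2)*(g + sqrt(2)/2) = g^4 - sqrt(2)*g^3 + g^3 - 3*g^2/2 - sqrt(2)*g^2 - 3*g/2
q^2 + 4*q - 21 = (q - 3)*(q + 7)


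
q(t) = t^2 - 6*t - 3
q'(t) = 2*t - 6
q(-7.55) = 99.30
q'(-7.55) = -21.10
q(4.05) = -10.90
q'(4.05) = 2.10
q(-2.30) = 16.09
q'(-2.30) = -10.60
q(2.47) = -11.72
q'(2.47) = -1.06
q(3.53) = -11.72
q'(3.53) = 1.06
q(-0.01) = -2.94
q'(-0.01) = -6.02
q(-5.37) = 58.06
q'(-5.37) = -16.74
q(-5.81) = 65.62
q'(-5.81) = -17.62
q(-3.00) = 24.00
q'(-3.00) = -12.00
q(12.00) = 69.00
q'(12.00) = 18.00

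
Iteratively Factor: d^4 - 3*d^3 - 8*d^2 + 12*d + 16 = (d + 2)*(d^3 - 5*d^2 + 2*d + 8) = (d - 2)*(d + 2)*(d^2 - 3*d - 4) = (d - 2)*(d + 1)*(d + 2)*(d - 4)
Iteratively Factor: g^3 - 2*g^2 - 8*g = (g - 4)*(g^2 + 2*g) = (g - 4)*(g + 2)*(g)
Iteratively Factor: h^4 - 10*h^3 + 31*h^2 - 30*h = (h)*(h^3 - 10*h^2 + 31*h - 30) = h*(h - 5)*(h^2 - 5*h + 6) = h*(h - 5)*(h - 3)*(h - 2)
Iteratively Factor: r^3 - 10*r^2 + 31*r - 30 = (r - 5)*(r^2 - 5*r + 6) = (r - 5)*(r - 2)*(r - 3)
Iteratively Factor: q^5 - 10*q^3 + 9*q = (q + 1)*(q^4 - q^3 - 9*q^2 + 9*q) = (q + 1)*(q + 3)*(q^3 - 4*q^2 + 3*q) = (q - 1)*(q + 1)*(q + 3)*(q^2 - 3*q) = q*(q - 1)*(q + 1)*(q + 3)*(q - 3)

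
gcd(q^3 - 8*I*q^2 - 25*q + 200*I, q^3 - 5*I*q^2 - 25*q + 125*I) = q^2 - 25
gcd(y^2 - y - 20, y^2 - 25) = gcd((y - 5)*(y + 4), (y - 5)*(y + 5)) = y - 5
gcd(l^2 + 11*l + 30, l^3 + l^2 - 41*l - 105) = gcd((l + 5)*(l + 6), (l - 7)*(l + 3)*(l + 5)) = l + 5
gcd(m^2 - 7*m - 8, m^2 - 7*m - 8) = m^2 - 7*m - 8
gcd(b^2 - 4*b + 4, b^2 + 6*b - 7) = 1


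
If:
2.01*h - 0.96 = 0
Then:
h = 0.48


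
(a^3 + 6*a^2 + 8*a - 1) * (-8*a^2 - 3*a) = -8*a^5 - 51*a^4 - 82*a^3 - 16*a^2 + 3*a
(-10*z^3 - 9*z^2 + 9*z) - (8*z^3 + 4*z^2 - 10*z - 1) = -18*z^3 - 13*z^2 + 19*z + 1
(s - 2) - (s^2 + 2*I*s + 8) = -s^2 + s - 2*I*s - 10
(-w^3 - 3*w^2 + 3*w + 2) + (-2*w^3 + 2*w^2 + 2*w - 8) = -3*w^3 - w^2 + 5*w - 6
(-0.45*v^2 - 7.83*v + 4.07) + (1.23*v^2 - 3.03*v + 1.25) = 0.78*v^2 - 10.86*v + 5.32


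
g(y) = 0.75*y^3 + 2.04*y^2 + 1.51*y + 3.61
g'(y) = 2.25*y^2 + 4.08*y + 1.51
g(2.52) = 32.37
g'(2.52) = 26.08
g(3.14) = 51.68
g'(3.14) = 36.51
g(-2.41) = 1.32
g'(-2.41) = 4.75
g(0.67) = 5.76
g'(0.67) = 5.25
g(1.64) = 14.88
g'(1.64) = 14.25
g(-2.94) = -2.26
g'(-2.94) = 8.96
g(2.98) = 46.07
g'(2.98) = 33.65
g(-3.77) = -13.28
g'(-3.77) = 18.11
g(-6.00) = -94.01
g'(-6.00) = 58.03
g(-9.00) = -391.49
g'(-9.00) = 147.04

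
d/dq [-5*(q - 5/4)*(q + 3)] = -10*q - 35/4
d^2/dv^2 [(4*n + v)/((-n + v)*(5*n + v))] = 2*(104*n^3 + 63*n^2*v + 12*n*v^2 + v^3)/(-125*n^6 + 300*n^5*v - 165*n^4*v^2 - 56*n^3*v^3 + 33*n^2*v^4 + 12*n*v^5 + v^6)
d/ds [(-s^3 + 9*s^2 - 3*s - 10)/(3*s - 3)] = (-2*s^3 + 12*s^2 - 18*s + 13)/(3*(s^2 - 2*s + 1))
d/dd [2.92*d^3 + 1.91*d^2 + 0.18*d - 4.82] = 8.76*d^2 + 3.82*d + 0.18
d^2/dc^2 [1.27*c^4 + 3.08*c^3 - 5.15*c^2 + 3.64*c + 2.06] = 15.24*c^2 + 18.48*c - 10.3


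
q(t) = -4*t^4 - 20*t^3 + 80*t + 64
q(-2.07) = 2.35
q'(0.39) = 69.92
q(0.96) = 119.71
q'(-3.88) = 111.31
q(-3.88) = 15.28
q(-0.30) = 40.51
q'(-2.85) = -36.96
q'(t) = -16*t^3 - 60*t^2 + 80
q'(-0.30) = 75.03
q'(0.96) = 10.55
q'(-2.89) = -34.92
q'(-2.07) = -35.18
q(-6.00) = -1280.00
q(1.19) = 117.48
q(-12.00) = -49280.00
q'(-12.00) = 19088.00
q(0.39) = 93.92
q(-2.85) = 35.08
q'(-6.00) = 1376.00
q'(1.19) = -31.93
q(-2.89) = 36.52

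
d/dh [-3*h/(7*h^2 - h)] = 21/(7*h - 1)^2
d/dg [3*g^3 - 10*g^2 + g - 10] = 9*g^2 - 20*g + 1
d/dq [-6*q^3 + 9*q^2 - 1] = 18*q*(1 - q)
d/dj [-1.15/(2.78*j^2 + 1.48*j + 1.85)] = (6.394*j + 1.702)/(2.78*j^2 + 1.48*j + 1.85)^2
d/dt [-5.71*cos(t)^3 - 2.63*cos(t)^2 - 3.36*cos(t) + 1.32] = (17.13*cos(t)^2 + 5.26*cos(t) + 3.36)*sin(t)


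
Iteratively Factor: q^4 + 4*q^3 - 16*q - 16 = (q - 2)*(q^3 + 6*q^2 + 12*q + 8) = (q - 2)*(q + 2)*(q^2 + 4*q + 4) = (q - 2)*(q + 2)^2*(q + 2)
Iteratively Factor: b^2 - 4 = (b - 2)*(b + 2)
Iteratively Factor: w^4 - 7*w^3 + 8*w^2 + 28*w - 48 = (w - 2)*(w^3 - 5*w^2 - 2*w + 24) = (w - 4)*(w - 2)*(w^2 - w - 6) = (w - 4)*(w - 2)*(w + 2)*(w - 3)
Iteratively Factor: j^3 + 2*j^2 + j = (j + 1)*(j^2 + j) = (j + 1)^2*(j)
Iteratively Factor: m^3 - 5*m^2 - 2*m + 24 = (m + 2)*(m^2 - 7*m + 12) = (m - 4)*(m + 2)*(m - 3)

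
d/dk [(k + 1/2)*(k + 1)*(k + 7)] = 3*k^2 + 17*k + 11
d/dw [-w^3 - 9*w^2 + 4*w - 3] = -3*w^2 - 18*w + 4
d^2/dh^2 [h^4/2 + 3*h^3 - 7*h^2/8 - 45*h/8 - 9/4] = 6*h^2 + 18*h - 7/4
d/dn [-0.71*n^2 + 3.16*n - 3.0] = 3.16 - 1.42*n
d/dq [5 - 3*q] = -3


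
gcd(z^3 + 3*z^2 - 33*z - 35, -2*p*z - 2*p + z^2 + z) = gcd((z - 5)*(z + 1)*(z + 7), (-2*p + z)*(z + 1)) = z + 1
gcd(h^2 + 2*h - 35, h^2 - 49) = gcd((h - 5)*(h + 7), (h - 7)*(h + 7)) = h + 7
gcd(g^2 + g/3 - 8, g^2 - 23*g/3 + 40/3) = g - 8/3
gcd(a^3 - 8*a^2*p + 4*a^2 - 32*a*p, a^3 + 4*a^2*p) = a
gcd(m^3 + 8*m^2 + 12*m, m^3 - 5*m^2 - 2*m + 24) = m + 2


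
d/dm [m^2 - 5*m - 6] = 2*m - 5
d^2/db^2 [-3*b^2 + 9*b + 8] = -6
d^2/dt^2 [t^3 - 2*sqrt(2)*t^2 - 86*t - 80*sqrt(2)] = 6*t - 4*sqrt(2)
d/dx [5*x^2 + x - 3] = 10*x + 1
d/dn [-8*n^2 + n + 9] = 1 - 16*n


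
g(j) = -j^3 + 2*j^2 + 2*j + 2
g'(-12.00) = -478.00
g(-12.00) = 1994.00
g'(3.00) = -13.00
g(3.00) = -1.00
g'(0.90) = 3.17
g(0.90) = 4.69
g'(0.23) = 2.76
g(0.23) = 2.55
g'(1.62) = 0.61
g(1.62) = 6.24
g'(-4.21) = -68.01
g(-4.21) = 103.65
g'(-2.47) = -26.18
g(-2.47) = 24.33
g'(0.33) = 2.99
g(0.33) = 2.84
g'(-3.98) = -61.44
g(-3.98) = 88.77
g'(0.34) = 3.01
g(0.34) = 2.87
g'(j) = -3*j^2 + 4*j + 2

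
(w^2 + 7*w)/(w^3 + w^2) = (w + 7)/(w*(w + 1))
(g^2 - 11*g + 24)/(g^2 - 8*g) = (g - 3)/g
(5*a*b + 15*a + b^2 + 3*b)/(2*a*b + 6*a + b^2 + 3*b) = (5*a + b)/(2*a + b)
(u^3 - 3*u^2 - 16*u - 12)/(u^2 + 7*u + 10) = (u^2 - 5*u - 6)/(u + 5)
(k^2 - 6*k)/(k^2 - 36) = k/(k + 6)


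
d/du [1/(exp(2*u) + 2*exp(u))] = -(2*exp(u) + 2)*exp(-u)/(exp(u) + 2)^2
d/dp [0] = 0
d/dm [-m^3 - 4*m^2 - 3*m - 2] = -3*m^2 - 8*m - 3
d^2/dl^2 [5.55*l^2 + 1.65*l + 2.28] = 11.1000000000000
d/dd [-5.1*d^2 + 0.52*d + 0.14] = 0.52 - 10.2*d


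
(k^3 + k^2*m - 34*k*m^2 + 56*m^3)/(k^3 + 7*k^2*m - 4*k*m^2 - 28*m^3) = (k - 4*m)/(k + 2*m)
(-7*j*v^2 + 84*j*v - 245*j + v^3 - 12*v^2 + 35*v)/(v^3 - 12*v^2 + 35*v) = (-7*j + v)/v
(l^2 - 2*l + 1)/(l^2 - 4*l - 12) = (-l^2 + 2*l - 1)/(-l^2 + 4*l + 12)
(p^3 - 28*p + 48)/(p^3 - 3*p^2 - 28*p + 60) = (p^2 + 2*p - 24)/(p^2 - p - 30)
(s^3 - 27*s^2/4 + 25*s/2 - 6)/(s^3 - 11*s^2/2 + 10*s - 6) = (4*s^2 - 19*s + 12)/(2*(2*s^2 - 7*s + 6))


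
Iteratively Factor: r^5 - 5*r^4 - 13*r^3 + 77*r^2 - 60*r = (r - 1)*(r^4 - 4*r^3 - 17*r^2 + 60*r) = (r - 5)*(r - 1)*(r^3 + r^2 - 12*r) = (r - 5)*(r - 1)*(r + 4)*(r^2 - 3*r) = (r - 5)*(r - 3)*(r - 1)*(r + 4)*(r)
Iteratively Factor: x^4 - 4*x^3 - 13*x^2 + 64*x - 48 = (x - 3)*(x^3 - x^2 - 16*x + 16) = (x - 3)*(x + 4)*(x^2 - 5*x + 4) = (x - 4)*(x - 3)*(x + 4)*(x - 1)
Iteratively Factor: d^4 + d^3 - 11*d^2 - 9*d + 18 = (d - 1)*(d^3 + 2*d^2 - 9*d - 18) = (d - 1)*(d + 3)*(d^2 - d - 6) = (d - 1)*(d + 2)*(d + 3)*(d - 3)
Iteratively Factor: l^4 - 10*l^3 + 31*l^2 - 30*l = (l - 3)*(l^3 - 7*l^2 + 10*l) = l*(l - 3)*(l^2 - 7*l + 10) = l*(l - 3)*(l - 2)*(l - 5)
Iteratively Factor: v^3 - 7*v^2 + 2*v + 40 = (v + 2)*(v^2 - 9*v + 20) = (v - 4)*(v + 2)*(v - 5)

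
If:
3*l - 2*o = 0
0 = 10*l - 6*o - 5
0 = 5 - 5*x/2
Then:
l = 5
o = 15/2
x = 2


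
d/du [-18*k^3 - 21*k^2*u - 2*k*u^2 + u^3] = -21*k^2 - 4*k*u + 3*u^2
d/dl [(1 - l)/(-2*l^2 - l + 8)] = (2*l^2 + l - (l - 1)*(4*l + 1) - 8)/(2*l^2 + l - 8)^2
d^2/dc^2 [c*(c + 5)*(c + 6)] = 6*c + 22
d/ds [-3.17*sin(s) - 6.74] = -3.17*cos(s)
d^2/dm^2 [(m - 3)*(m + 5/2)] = 2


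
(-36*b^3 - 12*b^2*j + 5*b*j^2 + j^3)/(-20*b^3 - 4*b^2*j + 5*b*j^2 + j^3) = (18*b^2 - 3*b*j - j^2)/(10*b^2 - 3*b*j - j^2)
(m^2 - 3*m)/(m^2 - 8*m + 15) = m/(m - 5)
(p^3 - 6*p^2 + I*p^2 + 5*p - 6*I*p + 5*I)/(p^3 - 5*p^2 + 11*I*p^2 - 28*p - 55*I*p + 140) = (p^2 + p*(-1 + I) - I)/(p^2 + 11*I*p - 28)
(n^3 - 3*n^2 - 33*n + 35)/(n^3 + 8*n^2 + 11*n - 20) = (n - 7)/(n + 4)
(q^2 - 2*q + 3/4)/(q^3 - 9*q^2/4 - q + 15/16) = 4*(2*q - 3)/(8*q^2 - 14*q - 15)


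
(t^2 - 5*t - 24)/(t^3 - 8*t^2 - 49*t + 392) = (t + 3)/(t^2 - 49)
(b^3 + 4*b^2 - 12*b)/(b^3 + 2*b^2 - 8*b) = (b + 6)/(b + 4)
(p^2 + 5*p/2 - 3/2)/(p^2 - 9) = (p - 1/2)/(p - 3)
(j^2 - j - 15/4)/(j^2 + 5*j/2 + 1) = (4*j^2 - 4*j - 15)/(2*(2*j^2 + 5*j + 2))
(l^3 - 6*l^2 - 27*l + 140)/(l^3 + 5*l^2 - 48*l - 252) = (l^2 + l - 20)/(l^2 + 12*l + 36)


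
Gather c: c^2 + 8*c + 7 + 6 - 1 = c^2 + 8*c + 12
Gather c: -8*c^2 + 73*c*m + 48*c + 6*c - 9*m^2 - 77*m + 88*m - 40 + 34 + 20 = -8*c^2 + c*(73*m + 54) - 9*m^2 + 11*m + 14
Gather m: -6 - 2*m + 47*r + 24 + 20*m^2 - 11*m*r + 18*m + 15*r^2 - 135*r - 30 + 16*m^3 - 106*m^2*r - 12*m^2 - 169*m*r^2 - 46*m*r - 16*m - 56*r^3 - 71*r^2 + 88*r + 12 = 16*m^3 + m^2*(8 - 106*r) + m*(-169*r^2 - 57*r) - 56*r^3 - 56*r^2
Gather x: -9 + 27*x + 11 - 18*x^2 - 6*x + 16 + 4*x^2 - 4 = -14*x^2 + 21*x + 14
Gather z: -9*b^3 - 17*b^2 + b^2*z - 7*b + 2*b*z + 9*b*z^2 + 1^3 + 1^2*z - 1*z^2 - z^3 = -9*b^3 - 17*b^2 - 7*b - z^3 + z^2*(9*b - 1) + z*(b^2 + 2*b + 1) + 1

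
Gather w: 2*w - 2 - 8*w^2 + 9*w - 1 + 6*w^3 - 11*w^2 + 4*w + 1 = 6*w^3 - 19*w^2 + 15*w - 2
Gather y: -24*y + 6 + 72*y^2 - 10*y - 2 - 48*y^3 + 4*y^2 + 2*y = -48*y^3 + 76*y^2 - 32*y + 4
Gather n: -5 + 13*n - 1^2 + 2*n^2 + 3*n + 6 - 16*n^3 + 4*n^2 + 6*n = -16*n^3 + 6*n^2 + 22*n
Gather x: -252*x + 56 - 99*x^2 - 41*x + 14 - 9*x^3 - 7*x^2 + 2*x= -9*x^3 - 106*x^2 - 291*x + 70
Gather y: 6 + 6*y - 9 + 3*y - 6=9*y - 9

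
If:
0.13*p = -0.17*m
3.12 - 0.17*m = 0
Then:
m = 18.35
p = -24.00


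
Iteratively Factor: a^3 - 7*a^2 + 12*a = (a - 4)*(a^2 - 3*a) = a*(a - 4)*(a - 3)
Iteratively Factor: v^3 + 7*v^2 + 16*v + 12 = (v + 3)*(v^2 + 4*v + 4) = (v + 2)*(v + 3)*(v + 2)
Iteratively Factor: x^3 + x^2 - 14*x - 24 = (x - 4)*(x^2 + 5*x + 6) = (x - 4)*(x + 2)*(x + 3)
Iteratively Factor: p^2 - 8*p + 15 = (p - 5)*(p - 3)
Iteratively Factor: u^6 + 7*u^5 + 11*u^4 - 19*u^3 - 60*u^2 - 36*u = (u + 1)*(u^5 + 6*u^4 + 5*u^3 - 24*u^2 - 36*u) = (u + 1)*(u + 3)*(u^4 + 3*u^3 - 4*u^2 - 12*u) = u*(u + 1)*(u + 3)*(u^3 + 3*u^2 - 4*u - 12) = u*(u + 1)*(u + 2)*(u + 3)*(u^2 + u - 6) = u*(u + 1)*(u + 2)*(u + 3)^2*(u - 2)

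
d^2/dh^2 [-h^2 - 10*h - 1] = -2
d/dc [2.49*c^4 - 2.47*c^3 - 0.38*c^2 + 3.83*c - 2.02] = 9.96*c^3 - 7.41*c^2 - 0.76*c + 3.83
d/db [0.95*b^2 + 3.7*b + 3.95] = 1.9*b + 3.7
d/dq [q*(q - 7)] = 2*q - 7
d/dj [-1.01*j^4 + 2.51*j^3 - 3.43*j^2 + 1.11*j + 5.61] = -4.04*j^3 + 7.53*j^2 - 6.86*j + 1.11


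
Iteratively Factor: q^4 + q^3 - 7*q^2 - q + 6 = (q - 1)*(q^3 + 2*q^2 - 5*q - 6) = (q - 1)*(q + 1)*(q^2 + q - 6) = (q - 2)*(q - 1)*(q + 1)*(q + 3)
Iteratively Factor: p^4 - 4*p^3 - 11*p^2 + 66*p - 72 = (p - 3)*(p^3 - p^2 - 14*p + 24) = (p - 3)*(p - 2)*(p^2 + p - 12) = (p - 3)*(p - 2)*(p + 4)*(p - 3)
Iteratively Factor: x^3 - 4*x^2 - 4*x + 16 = (x - 2)*(x^2 - 2*x - 8) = (x - 2)*(x + 2)*(x - 4)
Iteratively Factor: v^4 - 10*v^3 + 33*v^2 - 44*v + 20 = (v - 1)*(v^3 - 9*v^2 + 24*v - 20) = (v - 5)*(v - 1)*(v^2 - 4*v + 4) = (v - 5)*(v - 2)*(v - 1)*(v - 2)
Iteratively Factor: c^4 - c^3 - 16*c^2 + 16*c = (c - 4)*(c^3 + 3*c^2 - 4*c) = (c - 4)*(c + 4)*(c^2 - c) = c*(c - 4)*(c + 4)*(c - 1)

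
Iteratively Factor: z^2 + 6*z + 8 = (z + 4)*(z + 2)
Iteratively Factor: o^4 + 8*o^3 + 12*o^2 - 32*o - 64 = (o - 2)*(o^3 + 10*o^2 + 32*o + 32) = (o - 2)*(o + 2)*(o^2 + 8*o + 16) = (o - 2)*(o + 2)*(o + 4)*(o + 4)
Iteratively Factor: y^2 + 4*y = (y + 4)*(y)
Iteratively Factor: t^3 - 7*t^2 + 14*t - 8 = (t - 4)*(t^2 - 3*t + 2) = (t - 4)*(t - 1)*(t - 2)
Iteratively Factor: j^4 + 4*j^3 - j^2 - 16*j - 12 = (j + 1)*(j^3 + 3*j^2 - 4*j - 12) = (j + 1)*(j + 2)*(j^2 + j - 6) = (j - 2)*(j + 1)*(j + 2)*(j + 3)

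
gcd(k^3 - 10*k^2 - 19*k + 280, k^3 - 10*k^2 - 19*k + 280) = k^3 - 10*k^2 - 19*k + 280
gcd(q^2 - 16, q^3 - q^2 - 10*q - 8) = q - 4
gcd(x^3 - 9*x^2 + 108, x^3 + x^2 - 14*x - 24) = x + 3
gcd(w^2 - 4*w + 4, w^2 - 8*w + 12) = w - 2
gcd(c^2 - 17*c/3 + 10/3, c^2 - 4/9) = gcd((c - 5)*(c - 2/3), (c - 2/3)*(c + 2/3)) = c - 2/3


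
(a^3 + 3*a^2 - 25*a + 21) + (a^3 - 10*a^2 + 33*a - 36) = 2*a^3 - 7*a^2 + 8*a - 15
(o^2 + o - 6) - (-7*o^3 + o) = 7*o^3 + o^2 - 6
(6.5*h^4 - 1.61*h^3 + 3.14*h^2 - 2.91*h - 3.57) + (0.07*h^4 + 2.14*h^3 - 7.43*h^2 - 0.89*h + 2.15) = 6.57*h^4 + 0.53*h^3 - 4.29*h^2 - 3.8*h - 1.42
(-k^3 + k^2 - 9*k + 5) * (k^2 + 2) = -k^5 + k^4 - 11*k^3 + 7*k^2 - 18*k + 10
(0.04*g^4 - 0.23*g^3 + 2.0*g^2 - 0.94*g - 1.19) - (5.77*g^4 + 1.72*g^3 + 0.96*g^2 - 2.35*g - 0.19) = -5.73*g^4 - 1.95*g^3 + 1.04*g^2 + 1.41*g - 1.0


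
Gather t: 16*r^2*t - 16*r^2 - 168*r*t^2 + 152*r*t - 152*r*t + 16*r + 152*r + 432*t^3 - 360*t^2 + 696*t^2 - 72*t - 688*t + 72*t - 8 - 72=-16*r^2 + 168*r + 432*t^3 + t^2*(336 - 168*r) + t*(16*r^2 - 688) - 80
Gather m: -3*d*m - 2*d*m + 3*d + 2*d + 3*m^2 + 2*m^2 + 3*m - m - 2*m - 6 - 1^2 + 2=-5*d*m + 5*d + 5*m^2 - 5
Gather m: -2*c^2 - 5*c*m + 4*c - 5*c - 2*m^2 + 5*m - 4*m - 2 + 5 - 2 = -2*c^2 - c - 2*m^2 + m*(1 - 5*c) + 1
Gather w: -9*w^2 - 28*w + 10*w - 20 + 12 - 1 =-9*w^2 - 18*w - 9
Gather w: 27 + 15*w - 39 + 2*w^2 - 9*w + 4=2*w^2 + 6*w - 8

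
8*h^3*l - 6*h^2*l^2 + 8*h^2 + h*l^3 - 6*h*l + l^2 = (-4*h + l)*(-2*h + l)*(h*l + 1)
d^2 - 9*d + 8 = (d - 8)*(d - 1)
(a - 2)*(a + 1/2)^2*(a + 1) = a^4 - 11*a^2/4 - 9*a/4 - 1/2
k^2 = k^2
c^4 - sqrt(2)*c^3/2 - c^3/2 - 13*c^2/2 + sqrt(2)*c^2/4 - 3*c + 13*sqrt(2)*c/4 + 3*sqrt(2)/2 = (c - 3)*(c + 1/2)*(c + 2)*(c - sqrt(2)/2)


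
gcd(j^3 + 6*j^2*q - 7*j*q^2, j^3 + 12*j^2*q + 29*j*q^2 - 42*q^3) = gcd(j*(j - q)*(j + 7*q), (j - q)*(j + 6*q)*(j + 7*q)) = -j^2 - 6*j*q + 7*q^2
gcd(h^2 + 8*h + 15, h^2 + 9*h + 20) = h + 5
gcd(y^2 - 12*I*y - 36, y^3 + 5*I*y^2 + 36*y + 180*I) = y - 6*I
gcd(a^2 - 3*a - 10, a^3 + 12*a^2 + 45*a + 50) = a + 2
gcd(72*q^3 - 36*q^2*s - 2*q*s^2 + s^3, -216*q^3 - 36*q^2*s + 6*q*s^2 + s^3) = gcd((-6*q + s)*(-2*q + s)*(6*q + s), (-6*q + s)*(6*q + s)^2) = 36*q^2 - s^2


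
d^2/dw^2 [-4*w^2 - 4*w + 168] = -8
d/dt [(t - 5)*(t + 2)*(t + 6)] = 3*t^2 + 6*t - 28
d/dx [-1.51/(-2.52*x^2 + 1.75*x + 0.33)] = (2.6425 - 7.6104*x)/(-2.52*x^2 + 1.75*x + 0.33)^2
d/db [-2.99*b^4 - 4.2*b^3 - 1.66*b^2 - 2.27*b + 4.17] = -11.96*b^3 - 12.6*b^2 - 3.32*b - 2.27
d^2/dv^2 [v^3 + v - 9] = 6*v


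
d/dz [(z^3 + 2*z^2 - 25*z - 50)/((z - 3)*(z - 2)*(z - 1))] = 4*(-2*z^4 + 18*z^3 + z^2 - 156*z + 175)/(z^6 - 12*z^5 + 58*z^4 - 144*z^3 + 193*z^2 - 132*z + 36)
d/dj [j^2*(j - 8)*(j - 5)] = j*(4*j^2 - 39*j + 80)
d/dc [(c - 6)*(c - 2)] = 2*c - 8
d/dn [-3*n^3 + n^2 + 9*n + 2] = -9*n^2 + 2*n + 9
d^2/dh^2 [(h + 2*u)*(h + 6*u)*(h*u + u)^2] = u^2*(12*h^2 + 48*h*u + 12*h + 24*u^2 + 32*u + 2)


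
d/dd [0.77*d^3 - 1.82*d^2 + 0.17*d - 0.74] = 2.31*d^2 - 3.64*d + 0.17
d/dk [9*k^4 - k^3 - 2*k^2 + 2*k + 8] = 36*k^3 - 3*k^2 - 4*k + 2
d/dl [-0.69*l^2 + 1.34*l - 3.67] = 1.34 - 1.38*l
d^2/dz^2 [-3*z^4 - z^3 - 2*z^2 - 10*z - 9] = -36*z^2 - 6*z - 4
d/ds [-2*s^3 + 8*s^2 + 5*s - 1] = -6*s^2 + 16*s + 5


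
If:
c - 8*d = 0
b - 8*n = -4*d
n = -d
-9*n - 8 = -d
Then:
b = -48/5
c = 32/5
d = 4/5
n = -4/5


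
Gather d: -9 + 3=-6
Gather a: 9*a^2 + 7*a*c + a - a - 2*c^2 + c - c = 9*a^2 + 7*a*c - 2*c^2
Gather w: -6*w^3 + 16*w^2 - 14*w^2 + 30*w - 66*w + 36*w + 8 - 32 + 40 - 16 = -6*w^3 + 2*w^2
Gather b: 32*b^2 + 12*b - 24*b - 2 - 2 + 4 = 32*b^2 - 12*b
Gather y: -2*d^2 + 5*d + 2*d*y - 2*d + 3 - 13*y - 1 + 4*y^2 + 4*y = -2*d^2 + 3*d + 4*y^2 + y*(2*d - 9) + 2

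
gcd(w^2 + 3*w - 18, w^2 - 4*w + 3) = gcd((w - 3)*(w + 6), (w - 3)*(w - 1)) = w - 3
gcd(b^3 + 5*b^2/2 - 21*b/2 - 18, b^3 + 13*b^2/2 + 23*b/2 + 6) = b^2 + 11*b/2 + 6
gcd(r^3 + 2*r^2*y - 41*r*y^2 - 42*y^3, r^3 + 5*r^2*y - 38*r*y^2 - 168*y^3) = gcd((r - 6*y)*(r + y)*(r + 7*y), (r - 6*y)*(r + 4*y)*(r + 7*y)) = -r^2 - r*y + 42*y^2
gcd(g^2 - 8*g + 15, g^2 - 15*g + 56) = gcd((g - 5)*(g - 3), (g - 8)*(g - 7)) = 1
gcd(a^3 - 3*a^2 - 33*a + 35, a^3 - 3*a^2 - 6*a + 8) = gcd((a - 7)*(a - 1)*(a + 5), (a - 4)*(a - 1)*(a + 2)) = a - 1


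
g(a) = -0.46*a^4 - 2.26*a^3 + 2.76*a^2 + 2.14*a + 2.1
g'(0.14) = 2.77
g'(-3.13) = -25.14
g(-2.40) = 28.84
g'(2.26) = -41.25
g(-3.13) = 47.59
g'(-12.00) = 2139.10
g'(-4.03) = -9.79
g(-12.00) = -5259.42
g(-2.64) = 34.93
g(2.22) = -15.45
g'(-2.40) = -24.72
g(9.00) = -4420.68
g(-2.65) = 35.18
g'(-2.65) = -25.86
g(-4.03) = 64.89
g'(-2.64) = -25.83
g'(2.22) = -39.15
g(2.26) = -17.05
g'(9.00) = -1838.72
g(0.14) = 2.45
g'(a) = -1.84*a^3 - 6.78*a^2 + 5.52*a + 2.14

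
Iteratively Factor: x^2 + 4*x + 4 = (x + 2)*(x + 2)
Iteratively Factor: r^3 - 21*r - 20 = (r + 1)*(r^2 - r - 20) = (r + 1)*(r + 4)*(r - 5)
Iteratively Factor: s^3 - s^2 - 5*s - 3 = (s + 1)*(s^2 - 2*s - 3) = (s + 1)^2*(s - 3)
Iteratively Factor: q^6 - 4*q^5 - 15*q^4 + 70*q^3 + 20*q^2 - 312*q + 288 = (q + 3)*(q^5 - 7*q^4 + 6*q^3 + 52*q^2 - 136*q + 96) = (q - 2)*(q + 3)*(q^4 - 5*q^3 - 4*q^2 + 44*q - 48) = (q - 2)^2*(q + 3)*(q^3 - 3*q^2 - 10*q + 24) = (q - 2)^3*(q + 3)*(q^2 - q - 12) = (q - 4)*(q - 2)^3*(q + 3)*(q + 3)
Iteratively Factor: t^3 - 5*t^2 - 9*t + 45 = (t + 3)*(t^2 - 8*t + 15) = (t - 3)*(t + 3)*(t - 5)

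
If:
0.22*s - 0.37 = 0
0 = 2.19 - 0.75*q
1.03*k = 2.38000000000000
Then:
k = 2.31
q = 2.92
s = 1.68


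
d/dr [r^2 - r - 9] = 2*r - 1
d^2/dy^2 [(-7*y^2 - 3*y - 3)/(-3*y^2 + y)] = 6*(16*y^3 + 27*y^2 - 9*y + 1)/(y^3*(27*y^3 - 27*y^2 + 9*y - 1))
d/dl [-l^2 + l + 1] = 1 - 2*l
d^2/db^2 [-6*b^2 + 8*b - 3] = -12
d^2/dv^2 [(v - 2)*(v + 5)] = 2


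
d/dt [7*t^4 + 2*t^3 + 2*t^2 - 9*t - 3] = 28*t^3 + 6*t^2 + 4*t - 9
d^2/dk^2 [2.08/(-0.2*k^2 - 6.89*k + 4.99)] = (0.1664*k^2 + 5.73248*k - 2.08*(0.4*k + 6.89)*(0.8*k + 13.78) - 4.15168)/(0.2*k^2 + 6.89*k - 4.99)^3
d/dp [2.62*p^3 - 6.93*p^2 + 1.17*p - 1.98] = 7.86*p^2 - 13.86*p + 1.17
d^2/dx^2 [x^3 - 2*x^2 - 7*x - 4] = 6*x - 4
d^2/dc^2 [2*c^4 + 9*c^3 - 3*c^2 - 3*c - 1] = 24*c^2 + 54*c - 6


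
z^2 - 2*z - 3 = (z - 3)*(z + 1)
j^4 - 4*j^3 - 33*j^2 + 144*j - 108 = (j - 6)*(j - 3)*(j - 1)*(j + 6)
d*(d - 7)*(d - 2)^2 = d^4 - 11*d^3 + 32*d^2 - 28*d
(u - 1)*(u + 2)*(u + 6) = u^3 + 7*u^2 + 4*u - 12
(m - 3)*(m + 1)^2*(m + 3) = m^4 + 2*m^3 - 8*m^2 - 18*m - 9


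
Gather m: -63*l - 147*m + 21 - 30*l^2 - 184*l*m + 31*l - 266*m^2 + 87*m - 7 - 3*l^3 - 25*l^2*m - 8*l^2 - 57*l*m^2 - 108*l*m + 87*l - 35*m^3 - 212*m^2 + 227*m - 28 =-3*l^3 - 38*l^2 + 55*l - 35*m^3 + m^2*(-57*l - 478) + m*(-25*l^2 - 292*l + 167) - 14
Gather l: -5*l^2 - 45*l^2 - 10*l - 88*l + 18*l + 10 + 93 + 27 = -50*l^2 - 80*l + 130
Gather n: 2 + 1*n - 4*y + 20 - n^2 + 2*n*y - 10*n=-n^2 + n*(2*y - 9) - 4*y + 22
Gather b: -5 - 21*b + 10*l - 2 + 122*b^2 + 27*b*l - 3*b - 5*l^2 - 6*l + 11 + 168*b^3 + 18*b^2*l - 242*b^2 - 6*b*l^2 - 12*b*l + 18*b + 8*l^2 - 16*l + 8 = 168*b^3 + b^2*(18*l - 120) + b*(-6*l^2 + 15*l - 6) + 3*l^2 - 12*l + 12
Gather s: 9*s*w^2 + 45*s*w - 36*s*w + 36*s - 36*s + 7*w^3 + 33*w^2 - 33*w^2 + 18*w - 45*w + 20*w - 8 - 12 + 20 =s*(9*w^2 + 9*w) + 7*w^3 - 7*w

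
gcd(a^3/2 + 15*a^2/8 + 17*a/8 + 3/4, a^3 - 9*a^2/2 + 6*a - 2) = 1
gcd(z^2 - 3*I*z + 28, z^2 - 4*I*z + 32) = z + 4*I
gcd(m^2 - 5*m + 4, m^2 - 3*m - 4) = m - 4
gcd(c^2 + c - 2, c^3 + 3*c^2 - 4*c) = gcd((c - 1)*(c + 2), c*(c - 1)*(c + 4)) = c - 1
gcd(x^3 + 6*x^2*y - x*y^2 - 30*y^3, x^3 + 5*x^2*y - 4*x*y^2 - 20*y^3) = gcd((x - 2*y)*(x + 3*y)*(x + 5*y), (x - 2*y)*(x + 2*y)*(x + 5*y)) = x^2 + 3*x*y - 10*y^2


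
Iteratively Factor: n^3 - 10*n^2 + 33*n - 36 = (n - 3)*(n^2 - 7*n + 12) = (n - 4)*(n - 3)*(n - 3)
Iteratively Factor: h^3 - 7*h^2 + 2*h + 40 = (h - 4)*(h^2 - 3*h - 10) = (h - 5)*(h - 4)*(h + 2)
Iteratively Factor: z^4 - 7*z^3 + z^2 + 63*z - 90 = (z + 3)*(z^3 - 10*z^2 + 31*z - 30) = (z - 5)*(z + 3)*(z^2 - 5*z + 6) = (z - 5)*(z - 2)*(z + 3)*(z - 3)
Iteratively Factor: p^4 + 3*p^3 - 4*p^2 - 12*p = (p - 2)*(p^3 + 5*p^2 + 6*p) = (p - 2)*(p + 3)*(p^2 + 2*p) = (p - 2)*(p + 2)*(p + 3)*(p)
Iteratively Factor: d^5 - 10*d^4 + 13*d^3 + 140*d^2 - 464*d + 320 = (d + 4)*(d^4 - 14*d^3 + 69*d^2 - 136*d + 80) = (d - 4)*(d + 4)*(d^3 - 10*d^2 + 29*d - 20) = (d - 5)*(d - 4)*(d + 4)*(d^2 - 5*d + 4) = (d - 5)*(d - 4)^2*(d + 4)*(d - 1)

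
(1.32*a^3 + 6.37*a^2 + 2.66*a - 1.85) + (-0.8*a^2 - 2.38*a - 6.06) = 1.32*a^3 + 5.57*a^2 + 0.28*a - 7.91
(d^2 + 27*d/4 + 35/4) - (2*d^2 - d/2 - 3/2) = -d^2 + 29*d/4 + 41/4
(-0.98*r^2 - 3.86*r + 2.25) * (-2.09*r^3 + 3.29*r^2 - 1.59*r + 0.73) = 2.0482*r^5 + 4.8432*r^4 - 15.8437*r^3 + 12.8245*r^2 - 6.3953*r + 1.6425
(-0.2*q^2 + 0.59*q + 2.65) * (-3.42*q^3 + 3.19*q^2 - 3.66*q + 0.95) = 0.684*q^5 - 2.6558*q^4 - 6.4489*q^3 + 6.1041*q^2 - 9.1385*q + 2.5175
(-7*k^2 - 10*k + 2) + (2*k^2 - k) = -5*k^2 - 11*k + 2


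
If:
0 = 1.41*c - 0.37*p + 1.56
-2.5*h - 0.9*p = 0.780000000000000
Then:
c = 0.26241134751773*p - 1.1063829787234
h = -0.36*p - 0.312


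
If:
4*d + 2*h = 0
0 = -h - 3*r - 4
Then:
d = 3*r/2 + 2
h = -3*r - 4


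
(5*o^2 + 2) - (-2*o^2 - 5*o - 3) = 7*o^2 + 5*o + 5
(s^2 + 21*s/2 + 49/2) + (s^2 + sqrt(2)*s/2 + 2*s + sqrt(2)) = 2*s^2 + sqrt(2)*s/2 + 25*s/2 + sqrt(2) + 49/2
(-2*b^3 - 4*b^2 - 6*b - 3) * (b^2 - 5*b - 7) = -2*b^5 + 6*b^4 + 28*b^3 + 55*b^2 + 57*b + 21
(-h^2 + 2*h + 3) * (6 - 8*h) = 8*h^3 - 22*h^2 - 12*h + 18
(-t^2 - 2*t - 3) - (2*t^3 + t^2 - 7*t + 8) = -2*t^3 - 2*t^2 + 5*t - 11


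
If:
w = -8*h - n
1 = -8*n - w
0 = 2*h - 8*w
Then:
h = 4/263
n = -33/263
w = 1/263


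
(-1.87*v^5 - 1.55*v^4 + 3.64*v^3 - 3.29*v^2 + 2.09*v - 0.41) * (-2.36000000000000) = 4.4132*v^5 + 3.658*v^4 - 8.5904*v^3 + 7.7644*v^2 - 4.9324*v + 0.9676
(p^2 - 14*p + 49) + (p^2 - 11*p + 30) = 2*p^2 - 25*p + 79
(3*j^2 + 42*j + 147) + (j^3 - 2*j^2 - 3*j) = j^3 + j^2 + 39*j + 147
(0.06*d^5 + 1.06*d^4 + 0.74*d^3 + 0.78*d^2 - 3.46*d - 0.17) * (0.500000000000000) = 0.03*d^5 + 0.53*d^4 + 0.37*d^3 + 0.39*d^2 - 1.73*d - 0.085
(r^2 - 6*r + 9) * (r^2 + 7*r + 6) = r^4 + r^3 - 27*r^2 + 27*r + 54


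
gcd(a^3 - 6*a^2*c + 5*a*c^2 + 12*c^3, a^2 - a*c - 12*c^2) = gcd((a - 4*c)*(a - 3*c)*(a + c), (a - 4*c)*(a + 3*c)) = a - 4*c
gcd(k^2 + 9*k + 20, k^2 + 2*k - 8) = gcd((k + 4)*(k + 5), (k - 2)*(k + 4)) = k + 4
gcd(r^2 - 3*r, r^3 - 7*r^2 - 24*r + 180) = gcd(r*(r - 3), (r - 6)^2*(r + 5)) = 1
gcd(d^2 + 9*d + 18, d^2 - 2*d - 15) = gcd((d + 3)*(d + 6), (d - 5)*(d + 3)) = d + 3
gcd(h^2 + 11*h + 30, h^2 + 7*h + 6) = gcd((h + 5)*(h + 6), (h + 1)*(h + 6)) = h + 6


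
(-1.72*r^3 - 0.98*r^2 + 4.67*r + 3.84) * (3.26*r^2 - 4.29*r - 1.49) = -5.6072*r^5 + 4.184*r^4 + 21.9912*r^3 - 6.0557*r^2 - 23.4319*r - 5.7216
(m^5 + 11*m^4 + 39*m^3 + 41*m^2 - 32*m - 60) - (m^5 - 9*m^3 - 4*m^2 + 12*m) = 11*m^4 + 48*m^3 + 45*m^2 - 44*m - 60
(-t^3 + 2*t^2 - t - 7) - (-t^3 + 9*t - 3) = 2*t^2 - 10*t - 4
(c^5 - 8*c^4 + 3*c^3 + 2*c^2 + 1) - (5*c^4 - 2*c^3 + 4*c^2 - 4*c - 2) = c^5 - 13*c^4 + 5*c^3 - 2*c^2 + 4*c + 3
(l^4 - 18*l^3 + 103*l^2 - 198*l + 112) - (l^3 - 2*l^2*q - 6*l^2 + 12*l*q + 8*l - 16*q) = l^4 - 19*l^3 + 2*l^2*q + 109*l^2 - 12*l*q - 206*l + 16*q + 112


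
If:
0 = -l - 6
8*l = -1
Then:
No Solution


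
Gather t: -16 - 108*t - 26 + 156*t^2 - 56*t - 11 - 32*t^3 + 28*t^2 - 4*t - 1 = -32*t^3 + 184*t^2 - 168*t - 54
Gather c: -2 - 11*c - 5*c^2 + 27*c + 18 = -5*c^2 + 16*c + 16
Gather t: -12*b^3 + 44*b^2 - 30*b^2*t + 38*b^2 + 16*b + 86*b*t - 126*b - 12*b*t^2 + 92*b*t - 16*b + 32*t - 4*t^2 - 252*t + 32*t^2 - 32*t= -12*b^3 + 82*b^2 - 126*b + t^2*(28 - 12*b) + t*(-30*b^2 + 178*b - 252)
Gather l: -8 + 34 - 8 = 18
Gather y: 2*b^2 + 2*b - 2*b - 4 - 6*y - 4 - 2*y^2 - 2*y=2*b^2 - 2*y^2 - 8*y - 8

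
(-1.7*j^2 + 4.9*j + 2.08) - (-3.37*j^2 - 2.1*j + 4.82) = 1.67*j^2 + 7.0*j - 2.74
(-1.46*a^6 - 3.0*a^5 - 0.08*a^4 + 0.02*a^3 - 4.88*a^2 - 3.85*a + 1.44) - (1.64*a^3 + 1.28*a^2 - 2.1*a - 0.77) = -1.46*a^6 - 3.0*a^5 - 0.08*a^4 - 1.62*a^3 - 6.16*a^2 - 1.75*a + 2.21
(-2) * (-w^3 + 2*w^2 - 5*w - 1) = 2*w^3 - 4*w^2 + 10*w + 2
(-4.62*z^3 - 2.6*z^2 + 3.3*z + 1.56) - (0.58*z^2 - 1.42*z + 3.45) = -4.62*z^3 - 3.18*z^2 + 4.72*z - 1.89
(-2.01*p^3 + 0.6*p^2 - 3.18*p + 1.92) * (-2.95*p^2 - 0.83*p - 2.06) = 5.9295*p^5 - 0.1017*p^4 + 13.0236*p^3 - 4.2606*p^2 + 4.9572*p - 3.9552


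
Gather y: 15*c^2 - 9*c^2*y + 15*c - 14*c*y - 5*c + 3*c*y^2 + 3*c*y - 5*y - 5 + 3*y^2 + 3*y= 15*c^2 + 10*c + y^2*(3*c + 3) + y*(-9*c^2 - 11*c - 2) - 5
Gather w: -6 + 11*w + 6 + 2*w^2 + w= 2*w^2 + 12*w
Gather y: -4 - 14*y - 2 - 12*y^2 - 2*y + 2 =-12*y^2 - 16*y - 4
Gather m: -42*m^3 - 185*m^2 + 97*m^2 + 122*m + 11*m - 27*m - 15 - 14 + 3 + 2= -42*m^3 - 88*m^2 + 106*m - 24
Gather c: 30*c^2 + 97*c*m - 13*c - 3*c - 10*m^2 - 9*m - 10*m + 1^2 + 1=30*c^2 + c*(97*m - 16) - 10*m^2 - 19*m + 2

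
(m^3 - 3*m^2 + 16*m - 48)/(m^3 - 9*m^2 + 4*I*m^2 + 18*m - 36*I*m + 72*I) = (m - 4*I)/(m - 6)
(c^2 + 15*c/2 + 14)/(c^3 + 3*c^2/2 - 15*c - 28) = (c + 4)/(c^2 - 2*c - 8)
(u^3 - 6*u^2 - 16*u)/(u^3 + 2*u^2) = (u - 8)/u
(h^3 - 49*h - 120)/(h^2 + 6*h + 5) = (h^2 - 5*h - 24)/(h + 1)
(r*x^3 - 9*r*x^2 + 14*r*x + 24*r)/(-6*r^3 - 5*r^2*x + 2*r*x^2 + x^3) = r*(-x^3 + 9*x^2 - 14*x - 24)/(6*r^3 + 5*r^2*x - 2*r*x^2 - x^3)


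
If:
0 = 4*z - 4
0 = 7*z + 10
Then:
No Solution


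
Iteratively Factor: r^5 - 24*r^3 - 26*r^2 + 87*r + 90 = (r - 2)*(r^4 + 2*r^3 - 20*r^2 - 66*r - 45) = (r - 2)*(r + 1)*(r^3 + r^2 - 21*r - 45) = (r - 2)*(r + 1)*(r + 3)*(r^2 - 2*r - 15) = (r - 5)*(r - 2)*(r + 1)*(r + 3)*(r + 3)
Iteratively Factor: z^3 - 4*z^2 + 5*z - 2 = (z - 1)*(z^2 - 3*z + 2) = (z - 1)^2*(z - 2)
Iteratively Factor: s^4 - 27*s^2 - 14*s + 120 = (s - 5)*(s^3 + 5*s^2 - 2*s - 24) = (s - 5)*(s + 3)*(s^2 + 2*s - 8) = (s - 5)*(s + 3)*(s + 4)*(s - 2)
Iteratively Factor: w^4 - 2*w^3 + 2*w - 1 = (w - 1)*(w^3 - w^2 - w + 1) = (w - 1)^2*(w^2 - 1) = (w - 1)^2*(w + 1)*(w - 1)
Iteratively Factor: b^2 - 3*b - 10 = (b + 2)*(b - 5)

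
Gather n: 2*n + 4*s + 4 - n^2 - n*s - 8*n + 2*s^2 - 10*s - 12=-n^2 + n*(-s - 6) + 2*s^2 - 6*s - 8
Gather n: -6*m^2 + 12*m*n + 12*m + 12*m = -6*m^2 + 12*m*n + 24*m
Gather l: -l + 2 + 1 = 3 - l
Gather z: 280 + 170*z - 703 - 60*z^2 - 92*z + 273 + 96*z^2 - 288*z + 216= 36*z^2 - 210*z + 66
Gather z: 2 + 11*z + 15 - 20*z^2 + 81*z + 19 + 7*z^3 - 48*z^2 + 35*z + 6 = 7*z^3 - 68*z^2 + 127*z + 42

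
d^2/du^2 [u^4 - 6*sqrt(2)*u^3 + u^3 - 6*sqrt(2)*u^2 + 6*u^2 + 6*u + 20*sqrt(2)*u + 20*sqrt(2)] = 12*u^2 - 36*sqrt(2)*u + 6*u - 12*sqrt(2) + 12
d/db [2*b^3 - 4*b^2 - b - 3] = 6*b^2 - 8*b - 1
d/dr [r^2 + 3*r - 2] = 2*r + 3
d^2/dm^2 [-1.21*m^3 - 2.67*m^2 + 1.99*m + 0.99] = -7.26*m - 5.34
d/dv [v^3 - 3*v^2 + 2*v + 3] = 3*v^2 - 6*v + 2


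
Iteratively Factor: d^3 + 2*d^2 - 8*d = (d + 4)*(d^2 - 2*d) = (d - 2)*(d + 4)*(d)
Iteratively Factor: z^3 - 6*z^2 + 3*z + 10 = (z + 1)*(z^2 - 7*z + 10) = (z - 2)*(z + 1)*(z - 5)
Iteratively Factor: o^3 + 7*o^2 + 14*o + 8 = (o + 2)*(o^2 + 5*o + 4) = (o + 1)*(o + 2)*(o + 4)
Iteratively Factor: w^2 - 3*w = (w - 3)*(w)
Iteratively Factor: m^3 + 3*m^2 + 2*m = (m + 1)*(m^2 + 2*m) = (m + 1)*(m + 2)*(m)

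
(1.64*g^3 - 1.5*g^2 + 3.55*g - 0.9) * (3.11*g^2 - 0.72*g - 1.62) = 5.1004*g^5 - 5.8458*g^4 + 9.4637*g^3 - 2.925*g^2 - 5.103*g + 1.458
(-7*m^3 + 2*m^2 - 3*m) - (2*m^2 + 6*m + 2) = -7*m^3 - 9*m - 2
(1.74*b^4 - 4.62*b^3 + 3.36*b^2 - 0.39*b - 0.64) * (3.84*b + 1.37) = 6.6816*b^5 - 15.357*b^4 + 6.573*b^3 + 3.1056*b^2 - 2.9919*b - 0.8768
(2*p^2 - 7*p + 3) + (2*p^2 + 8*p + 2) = 4*p^2 + p + 5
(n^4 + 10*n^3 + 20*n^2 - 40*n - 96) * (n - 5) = n^5 + 5*n^4 - 30*n^3 - 140*n^2 + 104*n + 480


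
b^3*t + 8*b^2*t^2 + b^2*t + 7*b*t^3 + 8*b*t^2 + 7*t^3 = (b + t)*(b + 7*t)*(b*t + t)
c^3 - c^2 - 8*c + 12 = (c - 2)^2*(c + 3)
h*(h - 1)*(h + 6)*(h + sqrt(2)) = h^4 + sqrt(2)*h^3 + 5*h^3 - 6*h^2 + 5*sqrt(2)*h^2 - 6*sqrt(2)*h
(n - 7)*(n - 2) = n^2 - 9*n + 14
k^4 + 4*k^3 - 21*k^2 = k^2*(k - 3)*(k + 7)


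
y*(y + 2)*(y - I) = y^3 + 2*y^2 - I*y^2 - 2*I*y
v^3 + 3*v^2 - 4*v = v*(v - 1)*(v + 4)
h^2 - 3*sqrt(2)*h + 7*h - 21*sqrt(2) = (h + 7)*(h - 3*sqrt(2))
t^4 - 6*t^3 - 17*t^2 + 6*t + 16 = (t - 8)*(t - 1)*(t + 1)*(t + 2)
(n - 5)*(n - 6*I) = n^2 - 5*n - 6*I*n + 30*I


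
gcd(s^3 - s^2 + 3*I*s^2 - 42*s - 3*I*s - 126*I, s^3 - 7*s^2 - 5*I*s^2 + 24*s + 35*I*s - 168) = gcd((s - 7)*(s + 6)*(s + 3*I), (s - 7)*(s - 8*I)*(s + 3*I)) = s^2 + s*(-7 + 3*I) - 21*I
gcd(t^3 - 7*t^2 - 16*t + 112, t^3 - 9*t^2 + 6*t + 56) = t^2 - 11*t + 28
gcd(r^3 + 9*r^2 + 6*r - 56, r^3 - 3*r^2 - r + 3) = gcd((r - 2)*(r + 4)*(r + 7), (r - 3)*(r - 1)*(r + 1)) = 1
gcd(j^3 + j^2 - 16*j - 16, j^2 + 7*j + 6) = j + 1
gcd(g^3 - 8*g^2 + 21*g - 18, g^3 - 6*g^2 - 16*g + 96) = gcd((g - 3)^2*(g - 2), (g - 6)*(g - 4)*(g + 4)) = 1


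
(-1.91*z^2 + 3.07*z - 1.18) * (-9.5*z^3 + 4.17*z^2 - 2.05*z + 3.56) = 18.145*z^5 - 37.1297*z^4 + 27.9274*z^3 - 18.0137*z^2 + 13.3482*z - 4.2008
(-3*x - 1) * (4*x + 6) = -12*x^2 - 22*x - 6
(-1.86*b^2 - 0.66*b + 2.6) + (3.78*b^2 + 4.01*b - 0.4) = 1.92*b^2 + 3.35*b + 2.2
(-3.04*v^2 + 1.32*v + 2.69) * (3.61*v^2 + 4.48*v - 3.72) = -10.9744*v^4 - 8.854*v^3 + 26.9333*v^2 + 7.1408*v - 10.0068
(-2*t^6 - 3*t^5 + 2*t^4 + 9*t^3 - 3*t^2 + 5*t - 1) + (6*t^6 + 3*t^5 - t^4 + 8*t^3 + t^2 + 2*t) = 4*t^6 + t^4 + 17*t^3 - 2*t^2 + 7*t - 1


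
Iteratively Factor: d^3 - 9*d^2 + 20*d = (d)*(d^2 - 9*d + 20) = d*(d - 5)*(d - 4)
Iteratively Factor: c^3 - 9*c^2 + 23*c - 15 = (c - 3)*(c^2 - 6*c + 5) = (c - 5)*(c - 3)*(c - 1)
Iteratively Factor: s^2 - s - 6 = (s + 2)*(s - 3)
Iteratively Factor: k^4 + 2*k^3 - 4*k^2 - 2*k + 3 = (k - 1)*(k^3 + 3*k^2 - k - 3) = (k - 1)^2*(k^2 + 4*k + 3) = (k - 1)^2*(k + 3)*(k + 1)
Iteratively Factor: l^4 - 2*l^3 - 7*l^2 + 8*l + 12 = (l - 3)*(l^3 + l^2 - 4*l - 4) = (l - 3)*(l + 2)*(l^2 - l - 2) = (l - 3)*(l - 2)*(l + 2)*(l + 1)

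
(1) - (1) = 0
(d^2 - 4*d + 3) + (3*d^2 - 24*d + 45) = 4*d^2 - 28*d + 48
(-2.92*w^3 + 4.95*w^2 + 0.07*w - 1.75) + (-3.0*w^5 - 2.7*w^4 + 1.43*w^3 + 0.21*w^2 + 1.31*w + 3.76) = -3.0*w^5 - 2.7*w^4 - 1.49*w^3 + 5.16*w^2 + 1.38*w + 2.01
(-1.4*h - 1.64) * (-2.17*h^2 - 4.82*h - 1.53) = 3.038*h^3 + 10.3068*h^2 + 10.0468*h + 2.5092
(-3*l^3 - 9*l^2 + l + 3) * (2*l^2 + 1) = -6*l^5 - 18*l^4 - l^3 - 3*l^2 + l + 3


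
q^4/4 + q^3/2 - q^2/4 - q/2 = q*(q/2 + 1/2)*(q/2 + 1)*(q - 1)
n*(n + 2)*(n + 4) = n^3 + 6*n^2 + 8*n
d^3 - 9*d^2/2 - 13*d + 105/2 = (d - 5)*(d - 3)*(d + 7/2)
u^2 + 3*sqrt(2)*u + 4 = (u + sqrt(2))*(u + 2*sqrt(2))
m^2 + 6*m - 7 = (m - 1)*(m + 7)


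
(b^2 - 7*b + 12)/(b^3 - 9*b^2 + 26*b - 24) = 1/(b - 2)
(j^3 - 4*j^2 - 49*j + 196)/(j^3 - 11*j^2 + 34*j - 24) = (j^2 - 49)/(j^2 - 7*j + 6)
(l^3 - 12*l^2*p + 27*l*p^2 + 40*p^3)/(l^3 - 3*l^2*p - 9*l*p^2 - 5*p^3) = (l - 8*p)/(l + p)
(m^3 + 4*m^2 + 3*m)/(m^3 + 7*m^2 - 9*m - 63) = m*(m + 1)/(m^2 + 4*m - 21)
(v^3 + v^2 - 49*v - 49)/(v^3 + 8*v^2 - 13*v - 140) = (v^2 - 6*v - 7)/(v^2 + v - 20)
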